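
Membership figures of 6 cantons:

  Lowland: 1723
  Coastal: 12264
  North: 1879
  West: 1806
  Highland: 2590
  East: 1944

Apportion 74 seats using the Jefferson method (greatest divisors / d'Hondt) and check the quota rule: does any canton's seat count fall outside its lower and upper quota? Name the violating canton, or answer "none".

Coastal

Standard quotas: Lowland 5.742, Coastal 40.869, North 6.262, West 6.018, Highland 8.631, East 6.478.
Jefferson allocation: Lowland 5, Coastal 42, North 6, West 6, Highland 9, East 6.
Coastal has quota 40.869 (lower 40, upper 41) but receives 42 — outside the quota interval.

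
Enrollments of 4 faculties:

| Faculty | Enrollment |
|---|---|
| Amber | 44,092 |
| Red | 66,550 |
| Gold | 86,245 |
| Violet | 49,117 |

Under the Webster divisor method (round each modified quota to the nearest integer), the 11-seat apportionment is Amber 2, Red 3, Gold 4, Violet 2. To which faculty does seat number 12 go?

Violet

Priority for the next seat is population ÷ (current seats + 0.5).
Priorities: Amber 17636.800, Red 19014.286, Gold 19165.556, Violet 19646.800.
Highest priority: Violet.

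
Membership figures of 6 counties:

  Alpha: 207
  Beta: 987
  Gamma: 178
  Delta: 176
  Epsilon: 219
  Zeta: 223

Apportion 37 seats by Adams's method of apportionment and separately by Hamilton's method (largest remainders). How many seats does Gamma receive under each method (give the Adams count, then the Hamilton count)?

Adams: Alpha 4, Beta 17, Gamma 4, Delta 4, Epsilon 4, Zeta 4.
Hamilton: Alpha 4, Beta 19, Gamma 3, Delta 3, Epsilon 4, Zeta 4.
Gamma gets 4 under Adams and 3 under Hamilton.

4 and 3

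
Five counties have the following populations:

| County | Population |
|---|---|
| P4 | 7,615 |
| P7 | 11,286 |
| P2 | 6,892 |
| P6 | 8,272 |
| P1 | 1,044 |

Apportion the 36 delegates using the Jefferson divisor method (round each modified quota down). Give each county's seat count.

Standard divisor 35109/36 ≈ 975.25; standard quotas: P4 7.808, P7 11.572, P2 7.067, P6 8.482, P1 1.070.
Rounding down gives 7, 11, 7, 8, 1 = 34 seats, so the divisor must be adjusted.
With modified divisor 930: modified quotas P4 8.188, P7 12.135, P2 7.411, P6 8.895, P1 1.123.
Rounding down: P4 8, P7 12, P2 7, P6 8, P1 1 (total 36).

P4=8; P7=12; P2=7; P6=8; P1=1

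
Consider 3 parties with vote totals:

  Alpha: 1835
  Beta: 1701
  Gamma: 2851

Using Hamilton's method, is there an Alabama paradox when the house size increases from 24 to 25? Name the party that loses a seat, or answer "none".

none

At 24 seats: Alpha 7, Beta 6, Gamma 11.
At 25 seats: Alpha 7, Beta 7, Gamma 11.
No party's allocation decreased.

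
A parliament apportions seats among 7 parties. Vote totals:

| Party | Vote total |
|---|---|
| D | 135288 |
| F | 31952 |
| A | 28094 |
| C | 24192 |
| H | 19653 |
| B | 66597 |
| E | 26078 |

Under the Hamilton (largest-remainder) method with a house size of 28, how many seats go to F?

Standard divisor: 331854 ÷ 28 ≈ 11851.929.
Standard quotas: D 11.4149, F 2.6959, A 2.3704, C 2.0412, H 1.6582, B 5.6191, E 2.2003.
Lower quotas: D 11, F 2, A 2, C 2, H 1, B 5, E 2 (sum 25, leaving 3 seats).
Remainders in descending order: F 0.6959, H 0.6582, B 0.6191, D 0.4149, A 0.3704, E 0.2003, C 0.0412.
Largest remainders: F, H, B receive the extra seats.
F receives 3.

3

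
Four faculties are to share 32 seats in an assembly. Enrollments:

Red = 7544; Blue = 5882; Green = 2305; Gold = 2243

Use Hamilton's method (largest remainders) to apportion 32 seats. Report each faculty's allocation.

The standard divisor is 17974/32 ≈ 561.688.
Standard quotas: Red 13.4310, Blue 10.4720, Green 4.1037, Gold 3.9933.
Lower quotas: Red 13, Blue 10, Green 4, Gold 3 (sum 30, leaving 2 seats).
Remainders in descending order: Gold 0.9933, Blue 0.4720, Red 0.4310, Green 0.1037.
The surplus seats go to Gold, Blue.

Red 13; Blue 11; Green 4; Gold 4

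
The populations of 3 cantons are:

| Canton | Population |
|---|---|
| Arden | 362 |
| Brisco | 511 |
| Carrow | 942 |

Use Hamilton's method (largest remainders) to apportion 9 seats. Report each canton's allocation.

Arden 2; Brisco 2; Carrow 5

The standard divisor is 1815/9 ≈ 201.667.
Standard quotas: Arden 1.795, Brisco 2.534, Carrow 4.671.
Lower quotas: Arden 1, Brisco 2, Carrow 4 (sum 7, leaving 2 seats).
Remainders in descending order: Arden 0.795, Carrow 0.671, Brisco 0.534.
Largest remainders: Arden, Carrow receive the extra seats.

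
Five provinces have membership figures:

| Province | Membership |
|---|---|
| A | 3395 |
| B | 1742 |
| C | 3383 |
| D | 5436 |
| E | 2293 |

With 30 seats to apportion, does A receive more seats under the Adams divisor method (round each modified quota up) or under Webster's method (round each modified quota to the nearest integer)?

Webster

Adams: A 6, B 4, C 6, D 10, E 4.
Webster: A 7, B 3, C 6, D 10, E 4.
A gets 6 under Adams and 7 under Webster.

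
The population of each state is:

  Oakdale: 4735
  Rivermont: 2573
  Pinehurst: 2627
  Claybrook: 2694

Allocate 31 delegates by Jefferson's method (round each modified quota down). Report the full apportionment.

Standard divisor 12629/31 ≈ 407.387; standard quotas: Oakdale 11.623, Rivermont 6.316, Pinehurst 6.448, Claybrook 6.613.
Rounding down gives 11, 6, 6, 6 = 29 seats, so the divisor must be adjusted.
With modified divisor 380: modified quotas Oakdale 12.461, Rivermont 6.771, Pinehurst 6.913, Claybrook 7.089.
Rounding down: Oakdale 12, Rivermont 6, Pinehurst 6, Claybrook 7 (total 31).

Oakdale 12, Rivermont 6, Pinehurst 6, Claybrook 7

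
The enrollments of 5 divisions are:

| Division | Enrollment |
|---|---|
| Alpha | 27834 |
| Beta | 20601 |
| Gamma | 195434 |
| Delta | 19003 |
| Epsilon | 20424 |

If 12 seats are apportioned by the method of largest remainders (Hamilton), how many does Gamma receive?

8

Total 283296; standard divisor 283296/12 = 23608.
Standard quotas: Alpha 1.1790, Beta 0.8726, Gamma 8.2783, Delta 0.8049, Epsilon 0.8651.
Lower quotas: Alpha 1, Beta 0, Gamma 8, Delta 0, Epsilon 0 (sum 9, leaving 3 seats).
Remainders in descending order: Beta 0.8726, Epsilon 0.8651, Delta 0.8049, Gamma 0.2783, Alpha 0.1790.
The surplus seats go to Beta, Epsilon, Delta.
Gamma receives 8.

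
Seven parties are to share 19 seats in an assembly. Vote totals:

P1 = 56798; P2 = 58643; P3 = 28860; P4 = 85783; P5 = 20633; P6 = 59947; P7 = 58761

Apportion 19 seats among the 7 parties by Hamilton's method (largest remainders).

The standard divisor is 369425/19 ≈ 19443.421.
Standard quotas: P1 2.9212, P2 3.0161, P3 1.4843, P4 4.4119, P5 1.0612, P6 3.0832, P7 3.0222.
Lower quotas: P1 2, P2 3, P3 1, P4 4, P5 1, P6 3, P7 3 (sum 17, leaving 2 seats).
Remainders in descending order: P1 0.9212, P3 0.4843, P4 0.4119, P6 0.0832, P5 0.0612, P7 0.0222, P2 0.0161.
Largest remainders: P1, P3 receive the extra seats.

P1 3, P2 3, P3 2, P4 4, P5 1, P6 3, P7 3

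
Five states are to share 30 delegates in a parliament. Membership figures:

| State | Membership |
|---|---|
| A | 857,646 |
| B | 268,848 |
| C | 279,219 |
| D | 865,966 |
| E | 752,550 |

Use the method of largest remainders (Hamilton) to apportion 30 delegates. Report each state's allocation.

A 8, B 3, C 3, D 9, E 7

The standard divisor is 3024229/30 ≈ 100807.633.
Standard quotas: A 8.5077, B 2.6669, C 2.7698, D 8.5903, E 7.4652.
Lower quotas: A 8, B 2, C 2, D 8, E 7 (sum 27, leaving 3 seats).
Remainders in descending order: C 0.7698, B 0.6669, D 0.5903, A 0.5077, E 0.4652.
The surplus seats go to C, B, D.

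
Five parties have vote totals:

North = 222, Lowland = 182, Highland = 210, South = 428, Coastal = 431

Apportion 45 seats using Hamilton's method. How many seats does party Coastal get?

13

Total 1473; standard divisor 1473/45 ≈ 32.733.
Standard quotas: North 6.782, Lowland 5.560, Highland 6.415, South 13.075, Coastal 13.167.
Lower quotas: North 6, Lowland 5, Highland 6, South 13, Coastal 13 (sum 43, leaving 2 seats).
Remainders in descending order: North 0.782, Lowland 0.560, Highland 0.415, Coastal 0.167, South 0.075.
Largest remainders: North, Lowland receive the extra seats.
Coastal receives 13.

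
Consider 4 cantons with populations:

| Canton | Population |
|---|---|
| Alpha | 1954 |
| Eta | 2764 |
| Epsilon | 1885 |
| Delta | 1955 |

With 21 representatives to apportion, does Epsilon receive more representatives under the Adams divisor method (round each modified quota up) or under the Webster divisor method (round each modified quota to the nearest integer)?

Adams

Adams: Alpha 5, Eta 6, Epsilon 5, Delta 5.
Webster: Alpha 5, Eta 7, Epsilon 4, Delta 5.
Epsilon gets 5 under Adams and 4 under Webster.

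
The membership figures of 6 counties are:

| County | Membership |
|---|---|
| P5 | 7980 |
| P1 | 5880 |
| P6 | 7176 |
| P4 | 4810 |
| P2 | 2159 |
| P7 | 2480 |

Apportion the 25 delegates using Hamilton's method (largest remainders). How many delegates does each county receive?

P5 6; P1 5; P6 6; P4 4; P2 2; P7 2

The standard divisor is 30485/25 ≈ 1219.4.
Standard quotas: P5 6.5442, P1 4.8220, P6 5.8849, P4 3.9446, P2 1.7705, P7 2.0338.
Lower quotas: P5 6, P1 4, P6 5, P4 3, P2 1, P7 2 (sum 21, leaving 4 seats).
Remainders in descending order: P4 0.9446, P6 0.8849, P1 0.8220, P2 0.7705, P5 0.5442, P7 0.0338.
The surplus seats go to P4, P6, P1, P2.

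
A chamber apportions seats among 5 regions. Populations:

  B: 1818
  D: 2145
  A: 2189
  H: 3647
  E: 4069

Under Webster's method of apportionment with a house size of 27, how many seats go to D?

Standard divisor 13868/27 ≈ 513.63; standard quotas: B 3.540, D 4.176, A 4.262, H 7.100, E 7.922.
Rounding to the nearest integer gives B 4, D 4, A 4, H 7, E 8 — total 27, matching the house size, so no adjustment is needed.
D receives 4.

4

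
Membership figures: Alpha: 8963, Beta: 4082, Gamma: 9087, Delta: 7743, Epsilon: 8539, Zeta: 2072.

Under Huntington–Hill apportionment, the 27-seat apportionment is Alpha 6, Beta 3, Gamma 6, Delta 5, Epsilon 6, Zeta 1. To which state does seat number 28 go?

Zeta

Priority for the next seat is population ÷ (√(s·(s+1))).
Priorities: Alpha 1383.021, Beta 1178.372, Gamma 1402.155, Delta 1413.672, Epsilon 1317.596, Zeta 1465.125.
Highest priority: Zeta.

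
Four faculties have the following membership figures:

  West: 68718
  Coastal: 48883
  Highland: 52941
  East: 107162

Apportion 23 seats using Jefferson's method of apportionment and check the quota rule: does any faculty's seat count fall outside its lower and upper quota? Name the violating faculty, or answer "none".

Standard quotas: West 5.691, Coastal 4.049, Highland 4.385, East 8.875.
Jefferson allocation: West 6, Coastal 4, Highland 4, East 9.
Every allocation lies between the lower and upper quota.

none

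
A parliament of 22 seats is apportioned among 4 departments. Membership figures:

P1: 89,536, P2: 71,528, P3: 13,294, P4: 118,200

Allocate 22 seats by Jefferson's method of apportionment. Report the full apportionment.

Standard divisor 292558/22 ≈ 13298.091; standard quotas: P1 6.733, P2 5.379, P3 1.000, P4 8.888.
Rounding down gives 6, 5, 0, 8 = 19 seats, so the divisor must be adjusted.
With modified divisor 12400: modified quotas P1 7.221, P2 5.768, P3 1.072, P4 9.532.
Rounding down: P1 7, P2 5, P3 1, P4 9 (total 22).

P1 7, P2 5, P3 1, P4 9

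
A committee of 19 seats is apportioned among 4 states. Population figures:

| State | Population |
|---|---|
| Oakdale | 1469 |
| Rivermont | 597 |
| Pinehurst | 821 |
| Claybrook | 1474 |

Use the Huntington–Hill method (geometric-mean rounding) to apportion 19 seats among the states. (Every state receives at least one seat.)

Oakdale: 6, Rivermont: 3, Pinehurst: 4, Claybrook: 6

With divisor 232: modified quotas Oakdale 6.332, Rivermont 2.573, Pinehurst 3.539, Claybrook 6.353.
Geometric-mean thresholds: Oakdale √(6·7)=6.481, Rivermont √(2·3)=2.449, Pinehurst √(3·4)=3.464, Claybrook √(6·7)=6.481.
Each quota rounded against its threshold gives Oakdale 6, Rivermont 3, Pinehurst 4, Claybrook 6 (total 19).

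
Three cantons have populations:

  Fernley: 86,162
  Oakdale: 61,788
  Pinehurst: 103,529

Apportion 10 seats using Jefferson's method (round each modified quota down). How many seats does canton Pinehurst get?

Standard divisor 251479/10 ≈ 25147.9; standard quotas: Fernley 3.426, Oakdale 2.457, Pinehurst 4.117.
Rounding down gives 3, 2, 4 = 9 seats, so the divisor must be adjusted.
With modified divisor 21100: modified quotas Fernley 4.084, Oakdale 2.928, Pinehurst 4.907.
Rounding down: Fernley 4, Oakdale 2, Pinehurst 4 (total 10).
Pinehurst receives 4.

4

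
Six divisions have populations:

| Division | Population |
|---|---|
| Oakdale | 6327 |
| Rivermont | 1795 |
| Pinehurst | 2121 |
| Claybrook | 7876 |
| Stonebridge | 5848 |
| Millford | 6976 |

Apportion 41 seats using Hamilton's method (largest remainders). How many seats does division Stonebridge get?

Total 30943; standard divisor 30943/41 ≈ 754.707.
Standard quotas: Oakdale 8.3834, Rivermont 2.3784, Pinehurst 2.8104, Claybrook 10.4358, Stonebridge 7.7487, Millford 9.2433.
Lower quotas: Oakdale 8, Rivermont 2, Pinehurst 2, Claybrook 10, Stonebridge 7, Millford 9 (sum 38, leaving 3 seats).
Remainders in descending order: Pinehurst 0.8104, Stonebridge 0.7487, Claybrook 0.4358, Oakdale 0.3834, Rivermont 0.3784, Millford 0.2433.
Largest remainders: Pinehurst, Stonebridge, Claybrook receive the extra seats.
Stonebridge receives 8.

8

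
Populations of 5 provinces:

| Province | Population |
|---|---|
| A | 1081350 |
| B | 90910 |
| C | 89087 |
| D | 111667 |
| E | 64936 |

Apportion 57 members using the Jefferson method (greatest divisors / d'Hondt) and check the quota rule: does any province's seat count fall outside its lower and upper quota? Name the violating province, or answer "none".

Standard quotas: A 42.864, B 3.604, C 3.531, D 4.426, E 2.574.
Jefferson allocation: A 45, B 3, C 3, D 4, E 2.
A has quota 42.864 (lower 42, upper 43) but receives 45 — outside the quota interval.

A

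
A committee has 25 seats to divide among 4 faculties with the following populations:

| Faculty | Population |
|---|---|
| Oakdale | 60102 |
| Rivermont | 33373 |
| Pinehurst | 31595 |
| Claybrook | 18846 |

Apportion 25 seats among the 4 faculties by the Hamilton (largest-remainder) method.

The standard divisor is 143916/25 ≈ 5756.64.
Standard quotas: Oakdale 10.4405, Rivermont 5.7973, Pinehurst 5.4884, Claybrook 3.2738.
Lower quotas: Oakdale 10, Rivermont 5, Pinehurst 5, Claybrook 3 (sum 23, leaving 2 seats).
Remainders in descending order: Rivermont 0.7973, Pinehurst 0.4884, Oakdale 0.4405, Claybrook 0.2738.
The surplus seats go to Rivermont, Pinehurst.

Oakdale 10, Rivermont 6, Pinehurst 6, Claybrook 3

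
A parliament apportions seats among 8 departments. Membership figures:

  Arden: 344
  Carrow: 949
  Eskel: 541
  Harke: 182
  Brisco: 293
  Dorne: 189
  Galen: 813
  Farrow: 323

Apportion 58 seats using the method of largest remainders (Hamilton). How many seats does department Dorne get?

3

Total 3634; standard divisor 3634/58 ≈ 62.655.
Standard quotas: Arden 5.490, Carrow 15.146, Eskel 8.635, Harke 2.905, Brisco 4.676, Dorne 3.017, Galen 12.976, Farrow 5.155.
Lower quotas: Arden 5, Carrow 15, Eskel 8, Harke 2, Brisco 4, Dorne 3, Galen 12, Farrow 5 (sum 54, leaving 4 seats).
Remainders in descending order: Galen 0.976, Harke 0.905, Brisco 0.676, Eskel 0.635, Arden 0.490, Farrow 0.155, Carrow 0.146, Dorne 0.017.
The surplus seats go to Galen, Harke, Brisco, Eskel.
Dorne receives 3.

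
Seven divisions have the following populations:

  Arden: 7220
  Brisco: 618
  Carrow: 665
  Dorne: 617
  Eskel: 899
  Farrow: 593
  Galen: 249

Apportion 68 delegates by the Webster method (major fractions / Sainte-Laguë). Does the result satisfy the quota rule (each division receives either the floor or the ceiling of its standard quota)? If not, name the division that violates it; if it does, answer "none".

Arden

Standard quotas: Arden 45.204, Brisco 3.869, Carrow 4.164, Dorne 3.863, Eskel 5.629, Farrow 3.713, Galen 1.559.
Webster allocation: Arden 44, Brisco 4, Carrow 4, Dorne 4, Eskel 6, Farrow 4, Galen 2.
Arden has quota 45.204 (lower 45, upper 46) but receives 44 — outside the quota interval.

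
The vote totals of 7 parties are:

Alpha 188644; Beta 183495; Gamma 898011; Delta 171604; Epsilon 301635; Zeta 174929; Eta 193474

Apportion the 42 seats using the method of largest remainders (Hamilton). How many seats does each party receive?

Alpha=4; Beta=4; Gamma=18; Delta=3; Epsilon=6; Zeta=3; Eta=4

Standard divisor: 2111792 ÷ 42 ≈ 50280.762.
Standard quotas: Alpha 3.7518, Beta 3.6494, Gamma 17.8599, Delta 3.4129, Epsilon 5.9990, Zeta 3.4790, Eta 3.8479.
Lower quotas: Alpha 3, Beta 3, Gamma 17, Delta 3, Epsilon 5, Zeta 3, Eta 3 (sum 37, leaving 5 seats).
Remainders in descending order: Epsilon 0.9990, Gamma 0.8599, Eta 0.8479, Alpha 0.7518, Beta 0.6494, Zeta 0.4790, Delta 0.4129.
Largest remainders: Epsilon, Gamma, Eta, Alpha, Beta receive the extra seats.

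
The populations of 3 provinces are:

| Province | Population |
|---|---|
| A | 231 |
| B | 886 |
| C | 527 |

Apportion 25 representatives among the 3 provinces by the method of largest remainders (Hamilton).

A: 4, B: 13, C: 8

The standard divisor is 1644/25 ≈ 65.76.
Standard quotas: A 3.513, B 13.473, C 8.014.
Lower quotas: A 3, B 13, C 8 (sum 24, leaving 1 seat).
Remainders in descending order: A 0.513, B 0.473, C 0.014.
The surplus seat goes to A.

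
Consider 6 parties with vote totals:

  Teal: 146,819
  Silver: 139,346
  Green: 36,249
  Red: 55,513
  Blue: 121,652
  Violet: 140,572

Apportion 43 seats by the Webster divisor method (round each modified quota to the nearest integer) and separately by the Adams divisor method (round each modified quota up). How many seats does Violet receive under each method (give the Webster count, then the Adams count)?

10 and 9

Webster: Teal 10, Silver 9, Green 2, Red 4, Blue 8, Violet 10.
Adams: Teal 10, Silver 9, Green 3, Red 4, Blue 8, Violet 9.
Violet gets 10 under Webster and 9 under Adams.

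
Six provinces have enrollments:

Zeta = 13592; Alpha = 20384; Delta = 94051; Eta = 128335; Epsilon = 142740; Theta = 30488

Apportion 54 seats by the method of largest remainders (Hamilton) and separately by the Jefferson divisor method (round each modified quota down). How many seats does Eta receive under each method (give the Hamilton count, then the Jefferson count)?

Hamilton: Zeta 2, Alpha 2, Delta 12, Eta 16, Epsilon 18, Theta 4.
Jefferson: Zeta 1, Alpha 2, Delta 12, Eta 17, Epsilon 18, Theta 4.
Eta gets 16 under Hamilton and 17 under Jefferson.

16 and 17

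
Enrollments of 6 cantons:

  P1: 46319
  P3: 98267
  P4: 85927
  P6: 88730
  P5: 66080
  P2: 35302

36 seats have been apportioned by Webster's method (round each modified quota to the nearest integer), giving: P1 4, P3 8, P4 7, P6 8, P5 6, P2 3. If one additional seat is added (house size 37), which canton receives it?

P3

Priority for the next seat is population ÷ (current seats + 0.5).
Priorities: P1 10293.111, P3 11560.824, P4 11456.933, P6 10438.824, P5 10166.154, P2 10086.286.
Highest priority: P3.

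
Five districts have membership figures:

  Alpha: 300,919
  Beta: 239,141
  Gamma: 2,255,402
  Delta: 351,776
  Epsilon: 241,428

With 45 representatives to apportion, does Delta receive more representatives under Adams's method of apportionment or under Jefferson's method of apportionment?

Adams: Alpha 4, Beta 3, Gamma 29, Delta 5, Epsilon 4.
Jefferson: Alpha 4, Beta 3, Gamma 31, Delta 4, Epsilon 3.
Delta gets 5 under Adams and 4 under Jefferson.

Adams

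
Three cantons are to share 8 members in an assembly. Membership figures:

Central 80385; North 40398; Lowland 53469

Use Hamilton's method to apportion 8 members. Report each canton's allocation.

Standard divisor: 174252 ÷ 8 ≈ 21781.5.
Standard quotas: Central 3.6905, North 1.8547, Lowland 2.4548.
Lower quotas: Central 3, North 1, Lowland 2 (sum 6, leaving 2 seats).
Remainders in descending order: North 0.8547, Central 0.6905, Lowland 0.4548.
The surplus seats go to North, Central.

Central 4, North 2, Lowland 2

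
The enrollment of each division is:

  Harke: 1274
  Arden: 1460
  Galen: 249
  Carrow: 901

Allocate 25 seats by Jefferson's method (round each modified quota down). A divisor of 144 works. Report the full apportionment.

Harke 8, Arden 10, Galen 1, Carrow 6

With modified divisor 144: modified quotas Harke 8.847, Arden 10.139, Galen 1.729, Carrow 6.257.
Rounding down: Harke 8, Arden 10, Galen 1, Carrow 6 (total 25).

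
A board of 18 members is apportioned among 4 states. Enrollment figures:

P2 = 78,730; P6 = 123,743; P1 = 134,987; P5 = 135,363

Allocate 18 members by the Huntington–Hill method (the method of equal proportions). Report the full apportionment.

P2 3, P6 5, P1 5, P5 5

With divisor 26192: modified quotas P2 3.006, P6 4.724, P1 5.154, P5 5.168.
Geometric-mean thresholds: P2 √(3·4)=3.464, P6 √(4·5)=4.472, P1 √(5·6)=5.477, P5 √(5·6)=5.477.
Each quota rounded against its threshold gives P2 3, P6 5, P1 5, P5 5 (total 18).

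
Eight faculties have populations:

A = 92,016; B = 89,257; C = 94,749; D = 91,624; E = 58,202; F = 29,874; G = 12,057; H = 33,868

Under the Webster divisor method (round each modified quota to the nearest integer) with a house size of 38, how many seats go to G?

Standard divisor 501647/38 ≈ 13201.237; standard quotas: A 6.970, B 6.761, C 7.177, D 6.941, E 4.409, F 2.263, G 0.913, H 2.566.
Rounding to the nearest integer gives A 7, B 7, C 7, D 7, E 4, F 2, G 1, H 3 — total 38, matching the house size, so no adjustment is needed.
G receives 1.

1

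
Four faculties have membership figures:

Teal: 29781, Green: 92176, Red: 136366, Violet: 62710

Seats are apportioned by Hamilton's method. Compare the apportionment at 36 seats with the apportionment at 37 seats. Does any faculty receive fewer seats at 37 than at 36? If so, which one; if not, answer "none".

Teal

At 36 seats: Teal 4, Green 10, Red 15, Violet 7.
At 37 seats: Teal 3, Green 11, Red 16, Violet 7.
Teal drops from 4 to 3.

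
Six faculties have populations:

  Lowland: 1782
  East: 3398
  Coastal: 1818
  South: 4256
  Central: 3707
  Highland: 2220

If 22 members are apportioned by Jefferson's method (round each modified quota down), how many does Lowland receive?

2

Standard divisor 17181/22 ≈ 780.955; standard quotas: Lowland 2.282, East 4.351, Coastal 2.328, South 5.450, Central 4.747, Highland 2.843.
Rounding down gives 2, 4, 2, 5, 4, 2 = 19 seats, so the divisor must be adjusted.
With modified divisor 700: modified quotas Lowland 2.546, East 4.854, Coastal 2.597, South 6.080, Central 5.296, Highland 3.171.
Rounding down: Lowland 2, East 4, Coastal 2, South 6, Central 5, Highland 3 (total 22).
Lowland receives 2.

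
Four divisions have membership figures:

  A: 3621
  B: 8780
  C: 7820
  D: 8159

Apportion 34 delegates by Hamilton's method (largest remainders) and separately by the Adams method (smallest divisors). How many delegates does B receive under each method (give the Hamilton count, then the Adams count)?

Hamilton: A 4, B 11, C 9, D 10.
Adams: A 5, B 10, C 9, D 10.
B gets 11 under Hamilton and 10 under Adams.

11 and 10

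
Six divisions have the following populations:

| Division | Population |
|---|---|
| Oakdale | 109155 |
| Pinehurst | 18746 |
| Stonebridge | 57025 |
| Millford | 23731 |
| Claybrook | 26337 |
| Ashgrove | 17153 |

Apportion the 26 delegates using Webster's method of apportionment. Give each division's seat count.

Standard divisor 252147/26 ≈ 9697.962; standard quotas: Oakdale 11.255, Pinehurst 1.933, Stonebridge 5.880, Millford 2.447, Claybrook 2.716, Ashgrove 1.769.
Rounding to the nearest integer gives Oakdale 11, Pinehurst 2, Stonebridge 6, Millford 2, Claybrook 3, Ashgrove 2 — total 26, matching the house size, so no adjustment is needed.

Oakdale 11, Pinehurst 2, Stonebridge 6, Millford 2, Claybrook 3, Ashgrove 2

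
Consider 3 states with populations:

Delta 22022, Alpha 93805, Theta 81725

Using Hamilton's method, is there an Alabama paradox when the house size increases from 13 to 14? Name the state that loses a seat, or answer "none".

Delta

At 13 seats: Delta 2, Alpha 6, Theta 5.
At 14 seats: Delta 1, Alpha 7, Theta 6.
Delta drops from 2 to 1.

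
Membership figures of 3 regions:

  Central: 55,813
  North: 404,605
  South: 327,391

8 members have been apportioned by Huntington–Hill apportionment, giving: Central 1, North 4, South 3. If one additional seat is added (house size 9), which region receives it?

Priority for the next seat is population ÷ (√(s·(s+1))).
Priorities: Central 39465.751, North 90472.428, South 94509.641.
Highest priority: South.

South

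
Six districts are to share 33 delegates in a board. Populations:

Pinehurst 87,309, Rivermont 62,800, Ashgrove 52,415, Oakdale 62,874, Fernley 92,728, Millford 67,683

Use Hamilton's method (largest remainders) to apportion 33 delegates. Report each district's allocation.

Pinehurst: 7, Rivermont: 5, Ashgrove: 4, Oakdale: 5, Fernley: 7, Millford: 5

Standard divisor: 425809 ÷ 33 ≈ 12903.303.
Standard quotas: Pinehurst 6.7664, Rivermont 4.8670, Ashgrove 4.0621, Oakdale 4.8727, Fernley 7.1864, Millford 5.2454.
Lower quotas: Pinehurst 6, Rivermont 4, Ashgrove 4, Oakdale 4, Fernley 7, Millford 5 (sum 30, leaving 3 seats).
Remainders in descending order: Oakdale 0.8727, Rivermont 0.8670, Pinehurst 0.7664, Millford 0.2454, Fernley 0.1864, Ashgrove 0.0621.
The surplus seats go to Oakdale, Rivermont, Pinehurst.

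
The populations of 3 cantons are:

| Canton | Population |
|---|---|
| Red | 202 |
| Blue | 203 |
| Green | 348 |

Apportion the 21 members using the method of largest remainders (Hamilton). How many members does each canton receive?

Red: 5; Blue: 6; Green: 10

The standard divisor is 753/21 ≈ 35.857.
Standard quotas: Red 5.633, Blue 5.661, Green 9.705.
Lower quotas: Red 5, Blue 5, Green 9 (sum 19, leaving 2 seats).
Remainders in descending order: Green 0.705, Blue 0.661, Red 0.633.
Largest remainders: Green, Blue receive the extra seats.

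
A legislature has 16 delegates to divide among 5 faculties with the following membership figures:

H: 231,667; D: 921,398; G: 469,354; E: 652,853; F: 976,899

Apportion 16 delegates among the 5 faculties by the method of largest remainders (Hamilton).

Total 3252171; standard divisor 3252171/16 ≈ 203260.688.
Standard quotas: H 1.1398, D 4.5331, G 2.3091, E 3.2119, F 4.8061.
Lower quotas: H 1, D 4, G 2, E 3, F 4 (sum 14, leaving 2 seats).
Remainders in descending order: F 0.8061, D 0.5331, G 0.3091, E 0.2119, H 0.1398.
Largest remainders: F, D receive the extra seats.

H=1; D=5; G=2; E=3; F=5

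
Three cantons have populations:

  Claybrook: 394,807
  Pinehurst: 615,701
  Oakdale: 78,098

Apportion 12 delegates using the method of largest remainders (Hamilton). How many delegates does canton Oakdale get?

1

Standard divisor: 1088606 ÷ 12 ≈ 90717.167.
Standard quotas: Claybrook 4.3521, Pinehurst 6.7870, Oakdale 0.8609.
Lower quotas: Claybrook 4, Pinehurst 6, Oakdale 0 (sum 10, leaving 2 seats).
Remainders in descending order: Oakdale 0.8609, Pinehurst 0.7870, Claybrook 0.3521.
The surplus seats go to Oakdale, Pinehurst.
Oakdale receives 1.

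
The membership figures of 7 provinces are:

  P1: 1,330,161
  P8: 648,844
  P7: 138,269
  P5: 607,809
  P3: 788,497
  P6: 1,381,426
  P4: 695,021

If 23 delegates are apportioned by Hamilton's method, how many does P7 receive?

1

Total 5590027; standard divisor 5590027/23 ≈ 243044.652.
Standard quotas: P1 5.4729, P8 2.6696, P7 0.5689, P5 2.5008, P3 3.2442, P6 5.6838, P4 2.8596.
Lower quotas: P1 5, P8 2, P7 0, P5 2, P3 3, P6 5, P4 2 (sum 19, leaving 4 seats).
Remainders in descending order: P4 0.8596, P6 0.6838, P8 0.6696, P7 0.5689, P5 0.5008, P1 0.4729, P3 0.2442.
The surplus seats go to P4, P6, P8, P7.
P7 receives 1.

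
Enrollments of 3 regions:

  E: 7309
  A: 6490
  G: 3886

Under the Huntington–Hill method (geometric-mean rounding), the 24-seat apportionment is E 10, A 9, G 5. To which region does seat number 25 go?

G

Priority for the next seat is population ÷ (√(s·(s+1))).
Priorities: E 696.886, A 684.106, G 709.483.
Highest priority: G.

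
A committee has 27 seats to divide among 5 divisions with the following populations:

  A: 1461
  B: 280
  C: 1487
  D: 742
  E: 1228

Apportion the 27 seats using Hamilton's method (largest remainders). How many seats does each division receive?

A 8; B 1; C 8; D 4; E 6

The standard divisor is 5198/27 ≈ 192.519.
Standard quotas: A 7.589, B 1.454, C 7.724, D 3.854, E 6.379.
Lower quotas: A 7, B 1, C 7, D 3, E 6 (sum 24, leaving 3 seats).
Remainders in descending order: D 0.854, C 0.724, A 0.589, B 0.454, E 0.379.
Largest remainders: D, C, A receive the extra seats.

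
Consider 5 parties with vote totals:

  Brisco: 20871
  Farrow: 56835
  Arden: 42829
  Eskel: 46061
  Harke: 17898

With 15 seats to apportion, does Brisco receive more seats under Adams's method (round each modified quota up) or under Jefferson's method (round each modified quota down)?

Adams

Adams: Brisco 2, Farrow 4, Arden 3, Eskel 4, Harke 2.
Jefferson: Brisco 1, Farrow 5, Arden 4, Eskel 4, Harke 1.
Brisco gets 2 under Adams and 1 under Jefferson.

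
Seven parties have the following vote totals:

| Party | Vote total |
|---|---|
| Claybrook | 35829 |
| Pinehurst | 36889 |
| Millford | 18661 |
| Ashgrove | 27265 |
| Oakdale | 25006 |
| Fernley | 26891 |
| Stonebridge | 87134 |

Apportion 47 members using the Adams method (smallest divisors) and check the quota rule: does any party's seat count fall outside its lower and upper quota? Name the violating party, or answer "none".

Standard quotas: Claybrook 6.535, Pinehurst 6.729, Millford 3.404, Ashgrove 4.973, Oakdale 4.561, Fernley 4.905, Stonebridge 15.893.
Adams allocation: Claybrook 6, Pinehurst 7, Millford 4, Ashgrove 5, Oakdale 5, Fernley 5, Stonebridge 15.
Every allocation lies between the lower and upper quota.

none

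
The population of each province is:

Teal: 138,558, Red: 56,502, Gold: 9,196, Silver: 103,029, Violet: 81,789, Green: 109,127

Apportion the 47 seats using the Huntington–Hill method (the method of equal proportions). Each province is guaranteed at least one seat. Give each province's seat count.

With divisor 10633: modified quotas Teal 13.031, Red 5.314, Gold 0.865, Silver 9.690, Violet 7.692, Green 10.263.
Geometric-mean thresholds: Teal √(13·14)=13.491, Red √(5·6)=5.477, Gold (min 1), Silver √(9·10)=9.487, Violet √(7·8)=7.483, Green √(10·11)=10.488.
Each quota rounded against its threshold gives Teal 13, Red 5, Gold 1, Silver 10, Violet 8, Green 10 (total 47).

Teal=13, Red=5, Gold=1, Silver=10, Violet=8, Green=10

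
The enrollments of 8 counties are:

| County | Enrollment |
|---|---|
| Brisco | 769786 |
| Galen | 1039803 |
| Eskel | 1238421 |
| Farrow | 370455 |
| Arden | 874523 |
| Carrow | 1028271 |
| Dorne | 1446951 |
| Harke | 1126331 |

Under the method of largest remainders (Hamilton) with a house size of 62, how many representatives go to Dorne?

The standard divisor is 7894541/62 ≈ 127331.306.
Standard quotas: Brisco 6.0455, Galen 8.1661, Eskel 9.7260, Farrow 2.9094, Arden 6.8681, Carrow 8.0756, Dorne 11.3637, Harke 8.8457.
Lower quotas: Brisco 6, Galen 8, Eskel 9, Farrow 2, Arden 6, Carrow 8, Dorne 11, Harke 8 (sum 58, leaving 4 seats).
Remainders in descending order: Farrow 0.9094, Arden 0.8681, Harke 0.8457, Eskel 0.7260, Dorne 0.3637, Galen 0.1661, Carrow 0.0756, Brisco 0.0455.
Largest remainders: Farrow, Arden, Harke, Eskel receive the extra seats.
Dorne receives 11.

11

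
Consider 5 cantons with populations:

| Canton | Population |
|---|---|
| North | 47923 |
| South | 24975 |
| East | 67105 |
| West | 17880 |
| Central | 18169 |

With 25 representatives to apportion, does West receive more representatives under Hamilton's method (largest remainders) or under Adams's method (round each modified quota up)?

Hamilton: North 7, South 4, East 9, West 2, Central 3.
Adams: North 6, South 4, East 9, West 3, Central 3.
West gets 2 under Hamilton and 3 under Adams.

Adams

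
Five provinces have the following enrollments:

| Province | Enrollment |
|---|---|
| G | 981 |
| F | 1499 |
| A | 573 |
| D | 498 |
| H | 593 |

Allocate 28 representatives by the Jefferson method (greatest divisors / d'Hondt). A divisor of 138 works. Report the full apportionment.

With modified divisor 138: modified quotas G 7.109, F 10.862, A 4.152, D 3.609, H 4.297.
Rounding down: G 7, F 10, A 4, D 3, H 4 (total 28).

G 7, F 10, A 4, D 3, H 4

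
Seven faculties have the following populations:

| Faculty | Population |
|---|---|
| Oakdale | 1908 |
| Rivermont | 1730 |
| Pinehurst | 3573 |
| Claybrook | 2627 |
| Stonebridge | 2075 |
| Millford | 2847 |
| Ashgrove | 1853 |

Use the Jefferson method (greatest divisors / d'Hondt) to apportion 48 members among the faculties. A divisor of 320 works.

With modified divisor 320: modified quotas Oakdale 5.963, Rivermont 5.406, Pinehurst 11.166, Claybrook 8.209, Stonebridge 6.484, Millford 8.897, Ashgrove 5.791.
Rounding down: Oakdale 5, Rivermont 5, Pinehurst 11, Claybrook 8, Stonebridge 6, Millford 8, Ashgrove 5 (total 48).

Oakdale: 5, Rivermont: 5, Pinehurst: 11, Claybrook: 8, Stonebridge: 6, Millford: 8, Ashgrove: 5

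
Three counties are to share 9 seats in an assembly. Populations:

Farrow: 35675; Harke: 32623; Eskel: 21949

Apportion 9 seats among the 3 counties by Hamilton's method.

Total 90247; standard divisor 90247/9 ≈ 10027.444.
Standard quotas: Farrow 3.5577, Harke 3.2534, Eskel 2.1889.
Lower quotas: Farrow 3, Harke 3, Eskel 2 (sum 8, leaving 1 seat).
Remainders in descending order: Farrow 0.5577, Harke 0.2534, Eskel 0.1889.
Largest remainder: Farrow receives the extra seat.

Farrow=4; Harke=3; Eskel=2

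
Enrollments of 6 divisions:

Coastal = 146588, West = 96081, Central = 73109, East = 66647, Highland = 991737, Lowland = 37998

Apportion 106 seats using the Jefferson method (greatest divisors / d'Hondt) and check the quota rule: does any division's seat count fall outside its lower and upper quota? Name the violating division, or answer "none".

Highland

Standard quotas: Coastal 11.003, West 7.212, Central 5.488, East 5.003, Highland 74.442, Lowland 2.852.
Jefferson allocation: Coastal 11, West 7, Central 5, East 5, Highland 76, Lowland 2.
Highland has quota 74.442 (lower 74, upper 75) but receives 76 — outside the quota interval.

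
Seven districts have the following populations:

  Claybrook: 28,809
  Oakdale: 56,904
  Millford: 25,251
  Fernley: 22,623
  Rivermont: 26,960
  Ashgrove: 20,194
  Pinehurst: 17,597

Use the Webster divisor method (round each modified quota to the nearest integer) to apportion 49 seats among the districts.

Claybrook=7, Oakdale=14, Millford=6, Fernley=6, Rivermont=7, Ashgrove=5, Pinehurst=4

Standard divisor 198338/49 ≈ 4047.714; standard quotas: Claybrook 7.117, Oakdale 14.058, Millford 6.238, Fernley 5.589, Rivermont 6.661, Ashgrove 4.989, Pinehurst 4.347.
Rounding to the nearest integer gives Claybrook 7, Oakdale 14, Millford 6, Fernley 6, Rivermont 7, Ashgrove 5, Pinehurst 4 — total 49, matching the house size, so no adjustment is needed.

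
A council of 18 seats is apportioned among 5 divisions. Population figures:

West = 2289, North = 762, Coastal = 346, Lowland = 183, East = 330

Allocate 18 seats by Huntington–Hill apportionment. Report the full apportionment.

With divisor 227: modified quotas West 10.084, North 3.357, Coastal 1.524, Lowland 0.806, East 1.454.
Geometric-mean thresholds: West √(10·11)=10.488, North √(3·4)=3.464, Coastal √(1·2)=1.414, Lowland (min 1), East √(1·2)=1.414.
Each quota rounded against its threshold gives West 10, North 3, Coastal 2, Lowland 1, East 2 (total 18).

West 10, North 3, Coastal 2, Lowland 1, East 2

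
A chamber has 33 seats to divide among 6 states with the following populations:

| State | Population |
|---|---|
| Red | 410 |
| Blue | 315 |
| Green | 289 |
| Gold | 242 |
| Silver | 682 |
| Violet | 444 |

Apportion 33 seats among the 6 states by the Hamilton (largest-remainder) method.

The standard divisor is 2382/33 ≈ 72.182.
Standard quotas: Red 5.680, Blue 4.364, Green 4.004, Gold 3.353, Silver 9.448, Violet 6.151.
Lower quotas: Red 5, Blue 4, Green 4, Gold 3, Silver 9, Violet 6 (sum 31, leaving 2 seats).
Remainders in descending order: Red 0.680, Silver 0.448, Blue 0.364, Gold 0.353, Violet 0.151, Green 0.004.
The surplus seats go to Red, Silver.

Red 6; Blue 4; Green 4; Gold 3; Silver 10; Violet 6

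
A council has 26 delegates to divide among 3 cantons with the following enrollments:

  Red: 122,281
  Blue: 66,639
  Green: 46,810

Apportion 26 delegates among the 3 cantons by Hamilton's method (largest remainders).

Red: 14, Blue: 7, Green: 5

Total 235730; standard divisor 235730/26 ≈ 9066.538.
Standard quotas: Red 13.4871, Blue 7.3500, Green 5.1629.
Lower quotas: Red 13, Blue 7, Green 5 (sum 25, leaving 1 seat).
Remainders in descending order: Red 0.4871, Blue 0.3500, Green 0.1629.
Largest remainder: Red receives the extra seat.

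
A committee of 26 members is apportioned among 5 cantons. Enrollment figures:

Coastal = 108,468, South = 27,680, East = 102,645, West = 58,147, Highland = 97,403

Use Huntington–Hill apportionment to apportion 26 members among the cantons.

With divisor 15434: modified quotas Coastal 7.028, South 1.793, East 6.651, West 3.767, Highland 6.311.
Geometric-mean thresholds: Coastal √(7·8)=7.483, South √(1·2)=1.414, East √(6·7)=6.481, West √(3·4)=3.464, Highland √(6·7)=6.481.
Each quota rounded against its threshold gives Coastal 7, South 2, East 7, West 4, Highland 6 (total 26).

Coastal 7, South 2, East 7, West 4, Highland 6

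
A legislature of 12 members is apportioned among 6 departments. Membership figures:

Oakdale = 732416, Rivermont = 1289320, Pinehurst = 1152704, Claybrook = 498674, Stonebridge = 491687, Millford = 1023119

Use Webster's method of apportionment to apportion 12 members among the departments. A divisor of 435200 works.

With modified divisor 435200: modified quotas Oakdale 1.683, Rivermont 2.963, Pinehurst 2.649, Claybrook 1.146, Stonebridge 1.130, Millford 2.351.
Rounding to the nearest integer: Oakdale 2, Rivermont 3, Pinehurst 3, Claybrook 1, Stonebridge 1, Millford 2 (total 12).

Oakdale: 2, Rivermont: 3, Pinehurst: 3, Claybrook: 1, Stonebridge: 1, Millford: 2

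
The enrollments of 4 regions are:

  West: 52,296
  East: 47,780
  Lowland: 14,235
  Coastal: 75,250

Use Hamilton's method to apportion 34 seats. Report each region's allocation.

West 9, East 9, Lowland 3, Coastal 13

Standard divisor: 189561 ÷ 34 ≈ 5575.324.
Standard quotas: West 9.3799, East 8.5699, Lowland 2.5532, Coastal 13.4970.
Lower quotas: West 9, East 8, Lowland 2, Coastal 13 (sum 32, leaving 2 seats).
Remainders in descending order: East 0.5699, Lowland 0.5532, Coastal 0.4970, West 0.3799.
Largest remainders: East, Lowland receive the extra seats.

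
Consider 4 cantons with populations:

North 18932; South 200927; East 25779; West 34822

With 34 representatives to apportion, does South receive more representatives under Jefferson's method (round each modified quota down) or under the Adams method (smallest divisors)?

Jefferson: North 2, South 25, East 3, West 4.
Adams: North 3, South 24, East 3, West 4.
South gets 25 under Jefferson and 24 under Adams.

Jefferson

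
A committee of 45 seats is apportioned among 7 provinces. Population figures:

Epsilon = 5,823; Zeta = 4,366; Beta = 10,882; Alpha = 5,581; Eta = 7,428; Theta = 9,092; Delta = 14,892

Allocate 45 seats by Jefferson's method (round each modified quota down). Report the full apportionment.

Epsilon 4, Zeta 3, Beta 9, Alpha 4, Eta 6, Theta 7, Delta 12

Standard divisor 58064/45 ≈ 1290.311; standard quotas: Epsilon 4.513, Zeta 3.384, Beta 8.434, Alpha 4.325, Eta 5.757, Theta 7.046, Delta 11.541.
Rounding down gives 4, 3, 8, 4, 5, 7, 11 = 42 seats, so the divisor must be adjusted.
With modified divisor 1200: modified quotas Epsilon 4.853, Zeta 3.638, Beta 9.068, Alpha 4.651, Eta 6.190, Theta 7.577, Delta 12.410.
Rounding down: Epsilon 4, Zeta 3, Beta 9, Alpha 4, Eta 6, Theta 7, Delta 12 (total 45).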